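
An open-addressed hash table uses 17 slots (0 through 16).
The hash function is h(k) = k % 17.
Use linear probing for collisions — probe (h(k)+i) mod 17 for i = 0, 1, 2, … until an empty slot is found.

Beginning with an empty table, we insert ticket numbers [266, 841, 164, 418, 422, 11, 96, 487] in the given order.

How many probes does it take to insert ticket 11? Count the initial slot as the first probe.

3

Insert 266: h=11, slot 11 empty => index 11.
Insert 841: h=8, slot 8 empty => index 8.
Insert 164: h=11, slot 11 occupied => index 12.
Insert 418: h=10, slot 10 empty => index 10.
Insert 422: h=14, slot 14 empty => index 14.
Insert 11: h=11, slots 11,12 occupied => index 13.
Insert 96: h=11, slots 11,12,13,14 occupied => index 15.
Insert 487: h=11, slots 11,12,13,14,15 occupied => index 16.
Table: [., ., ., ., ., ., ., ., 841, ., 418, 266, 164, 11, 422, 96, 487]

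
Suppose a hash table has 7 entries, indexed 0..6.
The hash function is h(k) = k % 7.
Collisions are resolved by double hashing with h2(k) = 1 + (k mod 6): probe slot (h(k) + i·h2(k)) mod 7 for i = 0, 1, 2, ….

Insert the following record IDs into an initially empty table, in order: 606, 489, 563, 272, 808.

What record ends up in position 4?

606

606: h=4 → slot 4
489: h=6 → slot 6
563: h=3 → slot 3
272: h=6, h2=3, probe 6,2 → slot 2
808: h=3, h2=5, probe 3,1 → slot 1
Table: [∅, 808, 272, 563, 606, ∅, 489]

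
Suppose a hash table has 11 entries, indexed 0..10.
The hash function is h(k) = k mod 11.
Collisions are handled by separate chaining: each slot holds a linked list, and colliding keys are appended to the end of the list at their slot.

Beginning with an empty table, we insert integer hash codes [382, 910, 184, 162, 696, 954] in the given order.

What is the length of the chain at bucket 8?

5

382 -> bucket 8
910 -> bucket 8 (collision)
184 -> bucket 8 (collision)
162 -> bucket 8 (collision)
696 -> bucket 3
954 -> bucket 8 (collision)
Final buckets:
0: _
1: _
2: _
3: 696
4: _
5: _
6: _
7: _
8: 382 -> 910 -> 184 -> 162 -> 954
9: _
10: _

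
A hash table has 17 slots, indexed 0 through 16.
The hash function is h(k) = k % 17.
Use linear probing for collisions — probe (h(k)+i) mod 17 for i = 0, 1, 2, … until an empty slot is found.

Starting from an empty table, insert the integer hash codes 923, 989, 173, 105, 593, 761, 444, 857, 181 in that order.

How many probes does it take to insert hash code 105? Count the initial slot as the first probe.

4

923 hashes to 5; slot 5 is free => place at 5.
989 hashes to 3; slot 3 is free => place at 3.
173 hashes to 3; 3 taken => place at 4.
105 hashes to 3; 3,4,5 taken => place at 6.
593 hashes to 15; slot 15 is free => place at 15.
761 hashes to 13; slot 13 is free => place at 13.
444 hashes to 2; slot 2 is free => place at 2.
857 hashes to 7; slot 7 is free => place at 7.
181 hashes to 11; slot 11 is free => place at 11.
Table: [_, _, 444, 989, 173, 923, 105, 857, _, _, _, 181, _, 761, _, 593, _]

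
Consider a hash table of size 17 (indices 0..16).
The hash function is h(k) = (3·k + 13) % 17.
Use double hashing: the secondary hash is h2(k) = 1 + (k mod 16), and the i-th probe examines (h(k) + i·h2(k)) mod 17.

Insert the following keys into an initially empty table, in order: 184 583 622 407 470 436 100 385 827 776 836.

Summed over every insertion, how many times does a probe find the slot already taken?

Insert 184: h=4, slot 4 empty -> index 4.
Insert 583: h=11, slot 11 empty -> index 11.
Insert 622: h=9, slot 9 empty -> index 9.
Insert 407: h=10, slot 10 empty -> index 10.
Insert 470: h=12, slot 12 empty -> index 12.
Insert 436: h=12, h2=5, slot 12 occupied -> index 0.
Insert 100: h=7, slot 7 empty -> index 7.
Insert 385: h=12, h2=2, slot 12 occupied -> index 14.
Insert 827: h=12, h2=12, slots 12,7 occupied -> index 2.
Insert 776: h=12, h2=9, slots 12,4 occupied -> index 13.
Insert 836: h=5, slot 5 empty -> index 5.
Table: [436, ∅, 827, ∅, 184, 836, ∅, 100, ∅, 622, 407, 583, 470, 776, 385, ∅, ∅]

6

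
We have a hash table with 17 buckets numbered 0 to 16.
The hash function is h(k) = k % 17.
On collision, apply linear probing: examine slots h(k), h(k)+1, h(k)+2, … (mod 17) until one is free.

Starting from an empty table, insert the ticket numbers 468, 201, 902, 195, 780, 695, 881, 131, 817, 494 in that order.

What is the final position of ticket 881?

468: h=9 -> slot 9
201: h=14 -> slot 14
902: h=1 -> slot 1
195: h=8 -> slot 8
780: h=15 -> slot 15
695: h=15, probe 15,16 -> slot 16
881: h=14, probe 14,15,16,0 -> slot 0
131: h=12 -> slot 12
817: h=1, probe 1,2 -> slot 2
494: h=1, probe 1,2,3 -> slot 3
Table: [881, 902, 817, 494, ∅, ∅, ∅, ∅, 195, 468, ∅, ∅, 131, ∅, 201, 780, 695]

0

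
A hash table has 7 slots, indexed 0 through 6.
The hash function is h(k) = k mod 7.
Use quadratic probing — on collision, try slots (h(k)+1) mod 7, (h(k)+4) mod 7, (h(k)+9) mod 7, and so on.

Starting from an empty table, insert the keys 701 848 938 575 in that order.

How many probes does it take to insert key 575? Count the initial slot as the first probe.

701: h=1 => slot 1
848: h=1, probe 1,2 => slot 2
938: h=0 => slot 0
575: h=1, probe 1,2,5 => slot 5
Table: [938, 701, 848, —, —, 575, —]

3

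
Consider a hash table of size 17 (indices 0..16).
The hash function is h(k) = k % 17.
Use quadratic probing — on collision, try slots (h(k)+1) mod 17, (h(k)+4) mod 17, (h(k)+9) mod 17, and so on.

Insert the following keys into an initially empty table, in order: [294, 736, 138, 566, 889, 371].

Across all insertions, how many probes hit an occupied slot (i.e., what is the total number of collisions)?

7

294 hashes to 5; slot 5 is free => place at 5.
736 hashes to 5; 5 taken => place at 6.
138 hashes to 2; slot 2 is free => place at 2.
566 hashes to 5; 5,6 taken => place at 9.
889 hashes to 5; 5,6,9 taken => place at 14.
371 hashes to 14; 14 taken => place at 15.
Table: [-, -, 138, -, -, 294, 736, -, -, 566, -, -, -, -, 889, 371, -]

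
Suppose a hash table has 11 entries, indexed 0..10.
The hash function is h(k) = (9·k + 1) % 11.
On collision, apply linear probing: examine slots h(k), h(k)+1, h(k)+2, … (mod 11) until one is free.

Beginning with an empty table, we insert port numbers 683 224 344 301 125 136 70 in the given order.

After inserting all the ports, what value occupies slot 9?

70

Insert 683: h=10, slot 10 empty => index 10.
Insert 224: h=4, slot 4 empty => index 4.
Insert 344: h=6, slot 6 empty => index 6.
Insert 301: h=4, slot 4 occupied => index 5.
Insert 125: h=4, slots 4,5,6 occupied => index 7.
Insert 136: h=4, slots 4,5,6,7 occupied => index 8.
Insert 70: h=4, slots 4,5,6,7,8 occupied => index 9.
Table: [∅, ∅, ∅, ∅, 224, 301, 344, 125, 136, 70, 683]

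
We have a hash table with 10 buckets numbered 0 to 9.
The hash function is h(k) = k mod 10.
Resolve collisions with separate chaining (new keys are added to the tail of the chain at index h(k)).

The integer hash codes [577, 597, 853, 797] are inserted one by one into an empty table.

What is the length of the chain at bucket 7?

3

Insert 577: h=7, bucket 7 empty -> new chain.
Insert 597: h=7, bucket 7 nonempty -> append to chain.
Insert 853: h=3, bucket 3 empty -> new chain.
Insert 797: h=7, bucket 7 nonempty -> append to chain.
Final buckets:
0: -
1: -
2: -
3: 853
4: -
5: -
6: -
7: 577 -> 597 -> 797
8: -
9: -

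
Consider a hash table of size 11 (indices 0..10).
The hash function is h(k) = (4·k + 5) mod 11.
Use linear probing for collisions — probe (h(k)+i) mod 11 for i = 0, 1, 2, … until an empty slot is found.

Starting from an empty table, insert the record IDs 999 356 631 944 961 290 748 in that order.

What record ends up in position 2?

Insert 999: h=8, slot 8 empty -> index 8.
Insert 356: h=10, slot 10 empty -> index 10.
Insert 631: h=10, slot 10 occupied -> index 0.
Insert 944: h=8, slot 8 occupied -> index 9.
Insert 961: h=10, slots 10,0 occupied -> index 1.
Insert 290: h=10, slots 10,0,1 occupied -> index 2.
Insert 748: h=5, slot 5 empty -> index 5.
Table: [631, 961, 290, -, -, 748, -, -, 999, 944, 356]

290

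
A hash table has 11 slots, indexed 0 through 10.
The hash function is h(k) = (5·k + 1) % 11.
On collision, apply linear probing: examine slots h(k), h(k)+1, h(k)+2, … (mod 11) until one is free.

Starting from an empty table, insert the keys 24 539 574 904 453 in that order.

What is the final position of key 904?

3

24: h=0 → slot 0
539: h=1 → slot 1
574: h=0, probe 0,1,2 → slot 2
904: h=0, probe 0,1,2,3 → slot 3
453: h=0, probe 0,1,2,3,4 → slot 4
Table: [24, 539, 574, 904, 453, ∅, ∅, ∅, ∅, ∅, ∅]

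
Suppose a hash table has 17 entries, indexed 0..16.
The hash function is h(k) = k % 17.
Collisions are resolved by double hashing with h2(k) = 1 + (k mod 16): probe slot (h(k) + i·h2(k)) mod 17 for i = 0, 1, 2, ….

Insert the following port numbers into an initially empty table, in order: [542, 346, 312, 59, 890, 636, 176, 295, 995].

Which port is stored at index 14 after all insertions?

542 hashes to 15; slot 15 is free -> place at 15.
346 hashes to 6; slot 6 is free -> place at 6.
312 hashes to 6, h2=9; 6,15 taken -> place at 7.
59 hashes to 8; slot 8 is free -> place at 8.
890 hashes to 6, h2=11; 6 taken -> place at 0.
636 hashes to 7, h2=13; 7 taken -> place at 3.
176 hashes to 6, h2=1; 6,7,8 taken -> place at 9.
295 hashes to 6, h2=8; 6 taken -> place at 14.
995 hashes to 9, h2=4; 9 taken -> place at 13.
Table: [890, _, _, 636, _, _, 346, 312, 59, 176, _, _, _, 995, 295, 542, _]

295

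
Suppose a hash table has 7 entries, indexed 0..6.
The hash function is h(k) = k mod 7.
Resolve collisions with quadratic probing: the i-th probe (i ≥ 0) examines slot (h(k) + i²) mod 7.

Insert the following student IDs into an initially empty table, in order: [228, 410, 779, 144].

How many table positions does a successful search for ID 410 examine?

2

Insert 228: h=4, slot 4 empty → index 4.
Insert 410: h=4, slot 4 occupied → index 5.
Insert 779: h=2, slot 2 empty → index 2.
Insert 144: h=4, slots 4,5 occupied → index 1.
Table: [—, 144, 779, —, 228, 410, —]
Lookup 410: h=4, probe 4,5 → found at 5.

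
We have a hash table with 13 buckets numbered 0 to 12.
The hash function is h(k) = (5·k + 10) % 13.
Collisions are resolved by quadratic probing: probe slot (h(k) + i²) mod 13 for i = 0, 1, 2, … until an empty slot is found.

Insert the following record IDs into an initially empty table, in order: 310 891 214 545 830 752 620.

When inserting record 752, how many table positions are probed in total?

4

310: h=0 => slot 0
891: h=6 => slot 6
214: h=1 => slot 1
545: h=5 => slot 5
830: h=0, probe 0,1,4 => slot 4
752: h=0, probe 0,1,4,9 => slot 9
620: h=3 => slot 3
Table: [310, 214, -, 620, 830, 545, 891, -, -, 752, -, -, -]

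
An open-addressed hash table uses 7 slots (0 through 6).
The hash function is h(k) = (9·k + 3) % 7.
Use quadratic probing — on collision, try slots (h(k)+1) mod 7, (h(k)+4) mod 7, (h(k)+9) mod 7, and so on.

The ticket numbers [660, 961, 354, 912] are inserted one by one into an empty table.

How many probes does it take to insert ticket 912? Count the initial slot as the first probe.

660 hashes to 0; slot 0 is free -> place at 0.
961 hashes to 0; 0 taken -> place at 1.
354 hashes to 4; slot 4 is free -> place at 4.
912 hashes to 0; 0,1,4 taken -> place at 2.
Table: [660, 961, 912, ∅, 354, ∅, ∅]

4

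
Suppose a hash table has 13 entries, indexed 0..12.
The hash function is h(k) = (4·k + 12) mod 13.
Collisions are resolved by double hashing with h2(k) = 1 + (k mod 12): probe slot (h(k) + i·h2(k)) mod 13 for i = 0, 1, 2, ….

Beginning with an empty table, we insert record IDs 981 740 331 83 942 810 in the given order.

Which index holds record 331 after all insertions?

5

Insert 981: h=10, slot 10 empty -> index 10.
Insert 740: h=8, slot 8 empty -> index 8.
Insert 331: h=10, h2=8, slot 10 occupied -> index 5.
Insert 83: h=6, slot 6 empty -> index 6.
Insert 942: h=10, h2=7, slot 10 occupied -> index 4.
Insert 810: h=2, slot 2 empty -> index 2.
Table: [—, —, 810, —, 942, 331, 83, —, 740, —, 981, —, —]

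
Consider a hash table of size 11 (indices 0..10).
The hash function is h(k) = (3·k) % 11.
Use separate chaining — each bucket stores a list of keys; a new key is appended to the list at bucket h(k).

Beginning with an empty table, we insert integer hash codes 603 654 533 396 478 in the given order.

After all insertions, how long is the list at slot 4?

Insert 603: h=5, bucket 5 empty → new chain.
Insert 654: h=4, bucket 4 empty → new chain.
Insert 533: h=4, bucket 4 nonempty → append to chain.
Insert 396: h=0, bucket 0 empty → new chain.
Insert 478: h=4, bucket 4 nonempty → append to chain.
Final buckets:
0: 396
1: ∅
2: ∅
3: ∅
4: 654 -> 533 -> 478
5: 603
6: ∅
7: ∅
8: ∅
9: ∅
10: ∅

3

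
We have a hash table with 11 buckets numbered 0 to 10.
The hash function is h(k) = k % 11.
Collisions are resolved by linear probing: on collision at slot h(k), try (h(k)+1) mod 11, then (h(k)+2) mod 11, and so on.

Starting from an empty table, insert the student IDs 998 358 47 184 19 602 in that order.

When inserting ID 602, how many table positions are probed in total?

998: h=8 → slot 8
358: h=6 → slot 6
47: h=3 → slot 3
184: h=8, probe 8,9 → slot 9
19: h=8, probe 8,9,10 → slot 10
602: h=8, probe 8,9,10,0 → slot 0
Table: [602, ., ., 47, ., ., 358, ., 998, 184, 19]

4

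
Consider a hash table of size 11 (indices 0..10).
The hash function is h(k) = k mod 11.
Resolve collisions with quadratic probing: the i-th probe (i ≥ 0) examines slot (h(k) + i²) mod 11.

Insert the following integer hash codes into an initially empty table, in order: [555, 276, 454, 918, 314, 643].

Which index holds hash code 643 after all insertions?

555: h=5 => slot 5
276: h=1 => slot 1
454: h=3 => slot 3
918: h=5, probe 5,6 => slot 6
314: h=6, probe 6,7 => slot 7
643: h=5, probe 5,6,9 => slot 9
Table: [_, 276, _, 454, _, 555, 918, 314, _, 643, _]

9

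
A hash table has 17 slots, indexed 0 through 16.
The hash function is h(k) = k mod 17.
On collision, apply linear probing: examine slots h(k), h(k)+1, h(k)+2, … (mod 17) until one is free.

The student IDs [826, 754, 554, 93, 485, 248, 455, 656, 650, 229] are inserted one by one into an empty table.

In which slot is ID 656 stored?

14

Insert 826: h=10, slot 10 empty => index 10.
Insert 754: h=6, slot 6 empty => index 6.
Insert 554: h=10, slot 10 occupied => index 11.
Insert 93: h=8, slot 8 empty => index 8.
Insert 485: h=9, slot 9 empty => index 9.
Insert 248: h=10, slots 10,11 occupied => index 12.
Insert 455: h=13, slot 13 empty => index 13.
Insert 656: h=10, slots 10,11,12,13 occupied => index 14.
Insert 650: h=4, slot 4 empty => index 4.
Insert 229: h=8, slots 8,9,10,11,12,13,14 occupied => index 15.
Table: [—, —, —, —, 650, —, 754, —, 93, 485, 826, 554, 248, 455, 656, 229, —]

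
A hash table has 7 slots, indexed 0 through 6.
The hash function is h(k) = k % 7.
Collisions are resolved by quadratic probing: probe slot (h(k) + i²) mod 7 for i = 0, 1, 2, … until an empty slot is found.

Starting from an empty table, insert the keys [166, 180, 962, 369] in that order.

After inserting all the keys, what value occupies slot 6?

166: h=5 → slot 5
180: h=5, probe 5,6 → slot 6
962: h=3 → slot 3
369: h=5, probe 5,6,2 → slot 2
Table: [_, _, 369, 962, _, 166, 180]

180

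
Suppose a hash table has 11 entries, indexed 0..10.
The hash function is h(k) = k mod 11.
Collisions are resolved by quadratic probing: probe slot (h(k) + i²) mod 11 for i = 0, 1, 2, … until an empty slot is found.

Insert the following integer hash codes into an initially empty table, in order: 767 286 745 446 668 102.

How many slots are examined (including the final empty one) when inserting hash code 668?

3

767 hashes to 8; slot 8 is free → place at 8.
286 hashes to 0; slot 0 is free → place at 0.
745 hashes to 8; 8 taken → place at 9.
446 hashes to 6; slot 6 is free → place at 6.
668 hashes to 8; 8,9 taken → place at 1.
102 hashes to 3; slot 3 is free → place at 3.
Table: [286, 668, —, 102, —, —, 446, —, 767, 745, —]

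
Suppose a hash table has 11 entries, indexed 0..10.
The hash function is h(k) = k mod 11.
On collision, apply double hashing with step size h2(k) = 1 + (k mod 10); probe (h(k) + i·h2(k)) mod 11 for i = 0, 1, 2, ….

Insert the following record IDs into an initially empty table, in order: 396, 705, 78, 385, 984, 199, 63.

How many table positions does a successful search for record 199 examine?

396 hashes to 0; slot 0 is free => place at 0.
705 hashes to 1; slot 1 is free => place at 1.
78 hashes to 1, h2=9; 1 taken => place at 10.
385 hashes to 0, h2=6; 0 taken => place at 6.
984 hashes to 5; slot 5 is free => place at 5.
199 hashes to 1, h2=10; 1,0,10 taken => place at 9.
63 hashes to 8; slot 8 is free => place at 8.
Table: [396, 705, -, -, -, 984, 385, -, 63, 199, 78]
Lookup 199: h=1, h2=10, probe 1,0,10,9 → found at 9.

4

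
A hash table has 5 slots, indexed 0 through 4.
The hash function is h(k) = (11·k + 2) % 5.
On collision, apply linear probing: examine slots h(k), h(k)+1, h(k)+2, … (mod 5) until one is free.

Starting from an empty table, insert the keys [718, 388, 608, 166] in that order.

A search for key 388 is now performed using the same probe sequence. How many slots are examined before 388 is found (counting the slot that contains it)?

2

Insert 718: h=0, slot 0 empty => index 0.
Insert 388: h=0, slot 0 occupied => index 1.
Insert 608: h=0, slots 0,1 occupied => index 2.
Insert 166: h=3, slot 3 empty => index 3.
Table: [718, 388, 608, 166, ∅]
Lookup 388: h=0, probe 0,1 → found at 1.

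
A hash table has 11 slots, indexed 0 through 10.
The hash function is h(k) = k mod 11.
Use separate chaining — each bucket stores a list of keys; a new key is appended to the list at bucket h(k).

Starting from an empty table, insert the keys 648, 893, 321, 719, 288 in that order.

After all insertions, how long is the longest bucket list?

3

Insert 648: h=10, bucket 10 empty -> new chain.
Insert 893: h=2, bucket 2 empty -> new chain.
Insert 321: h=2, bucket 2 nonempty -> append to chain.
Insert 719: h=4, bucket 4 empty -> new chain.
Insert 288: h=2, bucket 2 nonempty -> append to chain.
Final buckets:
0: _
1: _
2: 893 -> 321 -> 288
3: _
4: 719
5: _
6: _
7: _
8: _
9: _
10: 648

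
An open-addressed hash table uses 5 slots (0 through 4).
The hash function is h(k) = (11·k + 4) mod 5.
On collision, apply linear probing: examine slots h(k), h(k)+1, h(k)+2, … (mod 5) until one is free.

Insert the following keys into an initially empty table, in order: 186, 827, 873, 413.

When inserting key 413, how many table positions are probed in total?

2

186: h=0 => slot 0
827: h=1 => slot 1
873: h=2 => slot 2
413: h=2, probe 2,3 => slot 3
Table: [186, 827, 873, 413, ∅]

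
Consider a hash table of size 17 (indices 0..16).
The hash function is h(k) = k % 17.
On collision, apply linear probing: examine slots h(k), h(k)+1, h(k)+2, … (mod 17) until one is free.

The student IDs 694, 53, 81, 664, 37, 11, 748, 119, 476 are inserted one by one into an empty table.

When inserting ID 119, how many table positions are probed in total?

5

694 hashes to 14; slot 14 is free → place at 14.
53 hashes to 2; slot 2 is free → place at 2.
81 hashes to 13; slot 13 is free → place at 13.
664 hashes to 1; slot 1 is free → place at 1.
37 hashes to 3; slot 3 is free → place at 3.
11 hashes to 11; slot 11 is free → place at 11.
748 hashes to 0; slot 0 is free → place at 0.
119 hashes to 0; 0,1,2,3 taken → place at 4.
476 hashes to 0; 0,1,2,3,4 taken → place at 5.
Table: [748, 664, 53, 37, 119, 476, —, —, —, —, —, 11, —, 81, 694, —, —]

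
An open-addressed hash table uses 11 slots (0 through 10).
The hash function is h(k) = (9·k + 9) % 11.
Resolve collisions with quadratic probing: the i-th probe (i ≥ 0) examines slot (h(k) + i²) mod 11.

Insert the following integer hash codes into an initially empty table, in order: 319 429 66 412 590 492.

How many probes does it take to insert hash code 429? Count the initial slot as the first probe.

2

Insert 319: h=9, slot 9 empty -> index 9.
Insert 429: h=9, slot 9 occupied -> index 10.
Insert 66: h=9, slots 9,10 occupied -> index 2.
Insert 412: h=10, slot 10 occupied -> index 0.
Insert 590: h=6, slot 6 empty -> index 6.
Insert 492: h=4, slot 4 empty -> index 4.
Table: [412, —, 66, —, 492, —, 590, —, —, 319, 429]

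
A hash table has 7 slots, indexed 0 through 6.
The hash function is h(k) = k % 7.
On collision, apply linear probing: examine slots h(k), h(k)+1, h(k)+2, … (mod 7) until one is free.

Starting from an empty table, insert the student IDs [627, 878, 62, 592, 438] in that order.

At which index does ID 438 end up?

0

627: h=4 => slot 4
878: h=3 => slot 3
62: h=6 => slot 6
592: h=4, probe 4,5 => slot 5
438: h=4, probe 4,5,6,0 => slot 0
Table: [438, ., ., 878, 627, 592, 62]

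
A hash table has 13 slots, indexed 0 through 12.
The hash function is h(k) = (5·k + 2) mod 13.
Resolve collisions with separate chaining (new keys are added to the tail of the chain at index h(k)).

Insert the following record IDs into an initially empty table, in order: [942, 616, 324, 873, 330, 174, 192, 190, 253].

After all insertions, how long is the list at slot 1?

942 → bucket 6
616 → bucket 1
324 → bucket 10
873 → bucket 12
330 → bucket 1 (collision)
174 → bucket 1 (collision)
192 → bucket 0
190 → bucket 3
253 → bucket 6 (collision)
Final buckets:
0: 192
1: 616 -> 330 -> 174
2: _
3: 190
4: _
5: _
6: 942 -> 253
7: _
8: _
9: _
10: 324
11: _
12: 873

3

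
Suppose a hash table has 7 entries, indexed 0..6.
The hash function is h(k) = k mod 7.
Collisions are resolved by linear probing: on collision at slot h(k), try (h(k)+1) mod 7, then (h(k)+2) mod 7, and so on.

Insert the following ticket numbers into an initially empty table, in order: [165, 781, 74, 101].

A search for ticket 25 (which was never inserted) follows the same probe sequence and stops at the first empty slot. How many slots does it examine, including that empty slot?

Insert 165: h=4, slot 4 empty -> index 4.
Insert 781: h=4, slot 4 occupied -> index 5.
Insert 74: h=4, slots 4,5 occupied -> index 6.
Insert 101: h=3, slot 3 empty -> index 3.
Table: [-, -, -, 101, 165, 781, 74]
Lookup 25: h=4, probe 4,5,6,0 → slot 0 empty, not found.

4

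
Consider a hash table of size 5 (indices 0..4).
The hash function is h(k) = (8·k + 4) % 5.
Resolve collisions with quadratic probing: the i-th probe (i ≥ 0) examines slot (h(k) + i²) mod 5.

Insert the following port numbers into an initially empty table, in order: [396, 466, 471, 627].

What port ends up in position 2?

Insert 396: h=2, slot 2 empty → index 2.
Insert 466: h=2, slot 2 occupied → index 3.
Insert 471: h=2, slots 2,3 occupied → index 1.
Insert 627: h=0, slot 0 empty → index 0.
Table: [627, 471, 396, 466, -]

396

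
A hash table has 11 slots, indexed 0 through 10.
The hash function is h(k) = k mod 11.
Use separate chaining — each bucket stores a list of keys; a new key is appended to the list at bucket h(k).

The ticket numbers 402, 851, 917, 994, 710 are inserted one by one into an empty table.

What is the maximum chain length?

3

Insert 402: h=6, bucket 6 empty -> new chain.
Insert 851: h=4, bucket 4 empty -> new chain.
Insert 917: h=4, bucket 4 nonempty -> append to chain.
Insert 994: h=4, bucket 4 nonempty -> append to chain.
Insert 710: h=6, bucket 6 nonempty -> append to chain.
Final buckets:
0: .
1: .
2: .
3: .
4: 851 -> 917 -> 994
5: .
6: 402 -> 710
7: .
8: .
9: .
10: .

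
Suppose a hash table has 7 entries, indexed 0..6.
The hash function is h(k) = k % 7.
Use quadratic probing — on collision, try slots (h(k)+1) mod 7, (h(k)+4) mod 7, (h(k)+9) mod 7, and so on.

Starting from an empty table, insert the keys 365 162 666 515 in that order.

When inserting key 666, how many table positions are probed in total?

3

Insert 365: h=1, slot 1 empty => index 1.
Insert 162: h=1, slot 1 occupied => index 2.
Insert 666: h=1, slots 1,2 occupied => index 5.
Insert 515: h=4, slot 4 empty => index 4.
Table: [-, 365, 162, -, 515, 666, -]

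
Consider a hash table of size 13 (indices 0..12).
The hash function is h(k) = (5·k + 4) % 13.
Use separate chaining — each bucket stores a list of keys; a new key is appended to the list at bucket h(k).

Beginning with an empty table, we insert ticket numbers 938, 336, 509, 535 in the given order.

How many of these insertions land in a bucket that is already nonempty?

2

Insert 938: h=1, bucket 1 empty -> new chain.
Insert 336: h=7, bucket 7 empty -> new chain.
Insert 509: h=1, bucket 1 nonempty -> append to chain.
Insert 535: h=1, bucket 1 nonempty -> append to chain.
Final buckets:
0: ∅
1: 938 -> 509 -> 535
2: ∅
3: ∅
4: ∅
5: ∅
6: ∅
7: 336
8: ∅
9: ∅
10: ∅
11: ∅
12: ∅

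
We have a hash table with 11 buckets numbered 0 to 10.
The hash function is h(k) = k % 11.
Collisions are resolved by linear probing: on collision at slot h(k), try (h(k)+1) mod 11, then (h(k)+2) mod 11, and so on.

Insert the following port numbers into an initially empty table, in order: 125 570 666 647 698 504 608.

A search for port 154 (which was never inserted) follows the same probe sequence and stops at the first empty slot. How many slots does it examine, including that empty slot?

2

125 hashes to 4; slot 4 is free → place at 4.
570 hashes to 9; slot 9 is free → place at 9.
666 hashes to 6; slot 6 is free → place at 6.
647 hashes to 9; 9 taken → place at 10.
698 hashes to 5; slot 5 is free → place at 5.
504 hashes to 9; 9,10 taken → place at 0.
608 hashes to 3; slot 3 is free → place at 3.
Table: [504, _, _, 608, 125, 698, 666, _, _, 570, 647]
Lookup 154: h=0, probe 0,1 → slot 1 empty, not found.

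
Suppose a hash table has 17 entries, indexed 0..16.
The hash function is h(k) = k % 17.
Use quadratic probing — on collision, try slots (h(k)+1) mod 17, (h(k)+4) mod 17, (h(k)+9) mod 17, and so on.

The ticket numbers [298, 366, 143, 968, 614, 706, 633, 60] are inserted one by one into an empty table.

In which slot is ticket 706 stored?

298 hashes to 9; slot 9 is free -> place at 9.
366 hashes to 9; 9 taken -> place at 10.
143 hashes to 7; slot 7 is free -> place at 7.
968 hashes to 16; slot 16 is free -> place at 16.
614 hashes to 2; slot 2 is free -> place at 2.
706 hashes to 9; 9,10 taken -> place at 13.
633 hashes to 4; slot 4 is free -> place at 4.
60 hashes to 9; 9,10,13 taken -> place at 1.
Table: [-, 60, 614, -, 633, -, -, 143, -, 298, 366, -, -, 706, -, -, 968]

13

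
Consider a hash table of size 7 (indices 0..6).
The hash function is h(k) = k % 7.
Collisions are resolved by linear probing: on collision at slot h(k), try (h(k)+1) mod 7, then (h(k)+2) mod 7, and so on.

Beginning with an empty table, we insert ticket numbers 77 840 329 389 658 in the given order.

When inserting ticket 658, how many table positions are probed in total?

4

77 hashes to 0; slot 0 is free => place at 0.
840 hashes to 0; 0 taken => place at 1.
329 hashes to 0; 0,1 taken => place at 2.
389 hashes to 4; slot 4 is free => place at 4.
658 hashes to 0; 0,1,2 taken => place at 3.
Table: [77, 840, 329, 658, 389, _, _]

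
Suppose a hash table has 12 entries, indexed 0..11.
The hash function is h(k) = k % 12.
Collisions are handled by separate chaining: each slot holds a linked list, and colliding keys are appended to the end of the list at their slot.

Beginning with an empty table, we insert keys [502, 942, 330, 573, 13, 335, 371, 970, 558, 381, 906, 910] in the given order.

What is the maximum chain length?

4

502 → bucket 10
942 → bucket 6
330 → bucket 6 (collision)
573 → bucket 9
13 → bucket 1
335 → bucket 11
371 → bucket 11 (collision)
970 → bucket 10 (collision)
558 → bucket 6 (collision)
381 → bucket 9 (collision)
906 → bucket 6 (collision)
910 → bucket 10 (collision)
Final buckets:
0: _
1: 13
2: _
3: _
4: _
5: _
6: 942 -> 330 -> 558 -> 906
7: _
8: _
9: 573 -> 381
10: 502 -> 970 -> 910
11: 335 -> 371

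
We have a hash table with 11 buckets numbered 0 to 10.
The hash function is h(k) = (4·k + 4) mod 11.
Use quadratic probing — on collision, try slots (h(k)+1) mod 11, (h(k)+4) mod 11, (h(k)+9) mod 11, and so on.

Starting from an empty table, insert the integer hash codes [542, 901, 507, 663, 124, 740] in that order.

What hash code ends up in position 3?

740

Insert 542: h=5, slot 5 empty => index 5.
Insert 901: h=0, slot 0 empty => index 0.
Insert 507: h=8, slot 8 empty => index 8.
Insert 663: h=5, slot 5 occupied => index 6.
Insert 124: h=5, slots 5,6 occupied => index 9.
Insert 740: h=5, slots 5,6,9 occupied => index 3.
Table: [901, -, -, 740, -, 542, 663, -, 507, 124, -]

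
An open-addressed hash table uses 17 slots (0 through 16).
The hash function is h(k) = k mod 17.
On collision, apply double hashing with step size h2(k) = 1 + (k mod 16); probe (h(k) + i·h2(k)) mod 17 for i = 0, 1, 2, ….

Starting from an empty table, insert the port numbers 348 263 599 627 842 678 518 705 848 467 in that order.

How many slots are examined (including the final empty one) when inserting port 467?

4

348: h=8 → slot 8
263: h=8, h2=8, probe 8,16 → slot 16
599: h=4 → slot 4
627: h=15 → slot 15
842: h=9 → slot 9
678: h=15, h2=7, probe 15,5 → slot 5
518: h=8, h2=7, probe 8,15,5,12 → slot 12
705: h=8, h2=2, probe 8,10 → slot 10
848: h=15, h2=1, probe 15,16,0 → slot 0
467: h=8, h2=4, probe 8,12,16,3 → slot 3
Table: [848, —, —, 467, 599, 678, —, —, 348, 842, 705, —, 518, —, —, 627, 263]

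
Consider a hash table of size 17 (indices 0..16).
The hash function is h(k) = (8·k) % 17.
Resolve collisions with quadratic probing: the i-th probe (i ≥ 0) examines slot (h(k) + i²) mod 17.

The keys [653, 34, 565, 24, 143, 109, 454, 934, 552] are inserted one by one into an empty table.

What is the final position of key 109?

Insert 653: h=5, slot 5 empty → index 5.
Insert 34: h=0, slot 0 empty → index 0.
Insert 565: h=15, slot 15 empty → index 15.
Insert 24: h=5, slot 5 occupied → index 6.
Insert 143: h=5, slots 5,6 occupied → index 9.
Insert 109: h=5, slots 5,6,9 occupied → index 14.
Insert 454: h=11, slot 11 empty → index 11.
Insert 934: h=9, slot 9 occupied → index 10.
Insert 552: h=13, slot 13 empty → index 13.
Table: [34, ., ., ., ., 653, 24, ., ., 143, 934, 454, ., 552, 109, 565, .]

14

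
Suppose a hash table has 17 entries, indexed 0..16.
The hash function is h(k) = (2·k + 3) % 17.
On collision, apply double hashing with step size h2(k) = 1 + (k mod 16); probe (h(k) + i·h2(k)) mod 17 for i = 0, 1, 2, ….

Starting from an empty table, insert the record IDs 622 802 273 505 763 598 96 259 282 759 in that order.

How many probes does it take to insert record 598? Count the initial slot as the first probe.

4

Insert 622: h=6, slot 6 empty => index 6.
Insert 802: h=9, slot 9 empty => index 9.
Insert 273: h=5, slot 5 empty => index 5.
Insert 505: h=10, slot 10 empty => index 10.
Insert 763: h=16, slot 16 empty => index 16.
Insert 598: h=9, h2=7, slots 9,16,6 occupied => index 13.
Insert 96: h=8, slot 8 empty => index 8.
Insert 259: h=11, slot 11 empty => index 11.
Insert 282: h=6, h2=11, slot 6 occupied => index 0.
Insert 759: h=8, h2=8, slots 8,16 occupied => index 7.
Table: [282, ∅, ∅, ∅, ∅, 273, 622, 759, 96, 802, 505, 259, ∅, 598, ∅, ∅, 763]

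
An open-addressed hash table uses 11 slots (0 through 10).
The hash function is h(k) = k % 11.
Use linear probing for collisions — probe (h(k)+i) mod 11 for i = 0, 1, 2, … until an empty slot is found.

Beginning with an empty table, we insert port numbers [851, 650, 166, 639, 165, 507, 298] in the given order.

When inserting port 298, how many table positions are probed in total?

6

Insert 851: h=4, slot 4 empty -> index 4.
Insert 650: h=1, slot 1 empty -> index 1.
Insert 166: h=1, slot 1 occupied -> index 2.
Insert 639: h=1, slots 1,2 occupied -> index 3.
Insert 165: h=0, slot 0 empty -> index 0.
Insert 507: h=1, slots 1,2,3,4 occupied -> index 5.
Insert 298: h=1, slots 1,2,3,4,5 occupied -> index 6.
Table: [165, 650, 166, 639, 851, 507, 298, —, —, —, —]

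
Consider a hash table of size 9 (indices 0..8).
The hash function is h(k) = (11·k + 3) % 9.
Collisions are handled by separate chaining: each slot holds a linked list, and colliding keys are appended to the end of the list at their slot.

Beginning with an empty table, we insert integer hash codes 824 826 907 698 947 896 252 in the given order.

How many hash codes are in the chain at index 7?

1

Insert 824: h=4, bucket 4 empty -> new chain.
Insert 826: h=8, bucket 8 empty -> new chain.
Insert 907: h=8, bucket 8 nonempty -> append to chain.
Insert 698: h=4, bucket 4 nonempty -> append to chain.
Insert 947: h=7, bucket 7 empty -> new chain.
Insert 896: h=4, bucket 4 nonempty -> append to chain.
Insert 252: h=3, bucket 3 empty -> new chain.
Final buckets:
0: .
1: .
2: .
3: 252
4: 824 -> 698 -> 896
5: .
6: .
7: 947
8: 826 -> 907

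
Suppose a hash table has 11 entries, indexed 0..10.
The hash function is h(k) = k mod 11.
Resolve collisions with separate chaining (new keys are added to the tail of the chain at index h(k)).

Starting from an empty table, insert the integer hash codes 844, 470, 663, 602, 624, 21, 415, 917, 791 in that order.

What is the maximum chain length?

5

Insert 844: h=8, bucket 8 empty -> new chain.
Insert 470: h=8, bucket 8 nonempty -> append to chain.
Insert 663: h=3, bucket 3 empty -> new chain.
Insert 602: h=8, bucket 8 nonempty -> append to chain.
Insert 624: h=8, bucket 8 nonempty -> append to chain.
Insert 21: h=10, bucket 10 empty -> new chain.
Insert 415: h=8, bucket 8 nonempty -> append to chain.
Insert 917: h=4, bucket 4 empty -> new chain.
Insert 791: h=10, bucket 10 nonempty -> append to chain.
Final buckets:
0: ∅
1: ∅
2: ∅
3: 663
4: 917
5: ∅
6: ∅
7: ∅
8: 844 -> 470 -> 602 -> 624 -> 415
9: ∅
10: 21 -> 791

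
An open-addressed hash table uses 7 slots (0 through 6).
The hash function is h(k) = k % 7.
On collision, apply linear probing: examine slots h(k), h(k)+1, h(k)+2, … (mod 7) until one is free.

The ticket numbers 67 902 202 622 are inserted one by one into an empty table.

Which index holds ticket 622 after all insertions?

Insert 67: h=4, slot 4 empty -> index 4.
Insert 902: h=6, slot 6 empty -> index 6.
Insert 202: h=6, slot 6 occupied -> index 0.
Insert 622: h=6, slots 6,0 occupied -> index 1.
Table: [202, 622, ., ., 67, ., 902]

1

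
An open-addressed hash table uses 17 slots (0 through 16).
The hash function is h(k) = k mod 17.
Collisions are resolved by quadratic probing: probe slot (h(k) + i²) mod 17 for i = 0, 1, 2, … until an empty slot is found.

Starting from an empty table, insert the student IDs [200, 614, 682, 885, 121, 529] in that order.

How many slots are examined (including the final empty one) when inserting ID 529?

200 hashes to 13; slot 13 is free -> place at 13.
614 hashes to 2; slot 2 is free -> place at 2.
682 hashes to 2; 2 taken -> place at 3.
885 hashes to 1; slot 1 is free -> place at 1.
121 hashes to 2; 2,3 taken -> place at 6.
529 hashes to 2; 2,3,6 taken -> place at 11.
Table: [., 885, 614, 682, ., ., 121, ., ., ., ., 529, ., 200, ., ., .]

4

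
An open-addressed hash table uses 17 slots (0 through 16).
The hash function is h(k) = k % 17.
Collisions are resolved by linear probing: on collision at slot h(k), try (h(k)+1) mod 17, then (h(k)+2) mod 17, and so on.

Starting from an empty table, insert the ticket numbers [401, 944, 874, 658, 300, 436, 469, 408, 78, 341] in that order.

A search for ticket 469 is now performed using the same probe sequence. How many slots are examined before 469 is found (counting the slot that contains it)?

5

401 hashes to 10; slot 10 is free → place at 10.
944 hashes to 9; slot 9 is free → place at 9.
874 hashes to 7; slot 7 is free → place at 7.
658 hashes to 12; slot 12 is free → place at 12.
300 hashes to 11; slot 11 is free → place at 11.
436 hashes to 11; 11,12 taken → place at 13.
469 hashes to 10; 10,11,12,13 taken → place at 14.
408 hashes to 0; slot 0 is free → place at 0.
78 hashes to 10; 10,11,12,13,14 taken → place at 15.
341 hashes to 1; slot 1 is free → place at 1.
Table: [408, 341, ∅, ∅, ∅, ∅, ∅, 874, ∅, 944, 401, 300, 658, 436, 469, 78, ∅]
Lookup 469: h=10, probe 10,11,12,13,14 → found at 14.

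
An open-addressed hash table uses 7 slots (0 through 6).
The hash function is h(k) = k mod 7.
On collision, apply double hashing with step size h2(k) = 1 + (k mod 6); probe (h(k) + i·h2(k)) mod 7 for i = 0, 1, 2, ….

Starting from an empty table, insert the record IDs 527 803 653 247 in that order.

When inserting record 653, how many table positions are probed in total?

2

Insert 527: h=2, slot 2 empty -> index 2.
Insert 803: h=5, slot 5 empty -> index 5.
Insert 653: h=2, h2=6, slot 2 occupied -> index 1.
Insert 247: h=2, h2=2, slot 2 occupied -> index 4.
Table: [-, 653, 527, -, 247, 803, -]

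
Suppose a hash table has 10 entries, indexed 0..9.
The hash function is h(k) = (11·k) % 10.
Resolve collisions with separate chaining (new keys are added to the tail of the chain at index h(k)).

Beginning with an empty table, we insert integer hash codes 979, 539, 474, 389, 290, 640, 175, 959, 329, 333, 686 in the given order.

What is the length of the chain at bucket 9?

5

Insert 979: h=9, bucket 9 empty → new chain.
Insert 539: h=9, bucket 9 nonempty → append to chain.
Insert 474: h=4, bucket 4 empty → new chain.
Insert 389: h=9, bucket 9 nonempty → append to chain.
Insert 290: h=0, bucket 0 empty → new chain.
Insert 640: h=0, bucket 0 nonempty → append to chain.
Insert 175: h=5, bucket 5 empty → new chain.
Insert 959: h=9, bucket 9 nonempty → append to chain.
Insert 329: h=9, bucket 9 nonempty → append to chain.
Insert 333: h=3, bucket 3 empty → new chain.
Insert 686: h=6, bucket 6 empty → new chain.
Final buckets:
0: 290 -> 640
1: —
2: —
3: 333
4: 474
5: 175
6: 686
7: —
8: —
9: 979 -> 539 -> 389 -> 959 -> 329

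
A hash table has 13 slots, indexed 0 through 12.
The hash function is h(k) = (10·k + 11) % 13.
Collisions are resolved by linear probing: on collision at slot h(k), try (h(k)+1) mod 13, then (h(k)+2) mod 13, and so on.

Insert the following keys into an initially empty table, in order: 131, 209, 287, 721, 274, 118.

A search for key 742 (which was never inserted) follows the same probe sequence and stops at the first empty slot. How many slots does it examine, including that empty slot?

6

131: h=8 => slot 8
209: h=8, probe 8,9 => slot 9
287: h=8, probe 8,9,10 => slot 10
721: h=6 => slot 6
274: h=8, probe 8,9,10,11 => slot 11
118: h=8, probe 8,9,10,11,12 => slot 12
Table: [—, —, —, —, —, —, 721, —, 131, 209, 287, 274, 118]
Lookup 742: h=8, probe 8,9,10,11,12,0 → slot 0 empty, not found.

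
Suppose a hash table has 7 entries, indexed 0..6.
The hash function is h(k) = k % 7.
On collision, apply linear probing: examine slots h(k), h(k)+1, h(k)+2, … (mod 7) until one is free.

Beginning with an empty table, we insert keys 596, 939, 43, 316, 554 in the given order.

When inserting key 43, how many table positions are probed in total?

596: h=1 => slot 1
939: h=1, probe 1,2 => slot 2
43: h=1, probe 1,2,3 => slot 3
316: h=1, probe 1,2,3,4 => slot 4
554: h=1, probe 1,2,3,4,5 => slot 5
Table: [., 596, 939, 43, 316, 554, .]

3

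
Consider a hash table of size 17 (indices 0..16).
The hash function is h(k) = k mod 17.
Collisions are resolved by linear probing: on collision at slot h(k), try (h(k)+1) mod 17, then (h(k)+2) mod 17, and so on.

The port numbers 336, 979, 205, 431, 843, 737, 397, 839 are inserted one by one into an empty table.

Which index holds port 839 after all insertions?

336 hashes to 13; slot 13 is free -> place at 13.
979 hashes to 10; slot 10 is free -> place at 10.
205 hashes to 1; slot 1 is free -> place at 1.
431 hashes to 6; slot 6 is free -> place at 6.
843 hashes to 10; 10 taken -> place at 11.
737 hashes to 6; 6 taken -> place at 7.
397 hashes to 6; 6,7 taken -> place at 8.
839 hashes to 6; 6,7,8 taken -> place at 9.
Table: [., 205, ., ., ., ., 431, 737, 397, 839, 979, 843, ., 336, ., ., .]

9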